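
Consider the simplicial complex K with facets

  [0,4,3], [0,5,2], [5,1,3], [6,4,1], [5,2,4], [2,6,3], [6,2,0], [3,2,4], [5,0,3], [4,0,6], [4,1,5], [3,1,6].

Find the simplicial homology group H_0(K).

H_0 = Z.

We work with the vertex ordering 0 < 1 < 2 < 3 < 4 < 5 < 6. The simplices of K, each written with vertices in increasing order, are:

  0-simplices (7): [0], [1], [2], [3], [4], [5], [6]
  1-simplices (18): [0,2], [0,3], [0,4], [0,5], [0,6], [1,3], [1,4], [1,5], [1,6], [2,3], [2,4], [2,5], [2,6], [3,4], [3,5], [3,6], [4,5], [4,6]
  2-simplices (12): [0,2,5], [0,2,6], [0,3,4], [0,3,5], [0,4,6], [1,3,5], [1,3,6], [1,4,5], [1,4,6], [2,3,4], [2,3,6], [2,4,5]

Hence C_0 ≅ Z^7, C_1 ≅ Z^18, C_2 ≅ Z^12.

Boundary ∂_1: C_1 → C_0 is given by ∂[p,q] = [q] − [p].
The resulting 7×18 matrix has rank 6, and its Smith normal form has invariant factors (1,1,1,1,1,1).

Boundary ∂_2: C_2 → C_1 maps a triangle to the signed sum of its edges. For instance
  ∂[1,3,5] = [3,5] − [1,5] + [1,3],
  ∂[0,3,4] = [3,4] − [0,4] + [0,3].
As a 18×12 matrix over Z this has rank 12, with invariant factors (1,1,1,1,1,1,1,1,1,1,1,2).

Computing H_k = (kernel of ∂_k) / (image of ∂_{k+1}):

  H_0: rank C_0 − rank ∂_1 = 7 − 6 = 1, and the invariant factors of ∂_1 are all 1, so H_0 = Z.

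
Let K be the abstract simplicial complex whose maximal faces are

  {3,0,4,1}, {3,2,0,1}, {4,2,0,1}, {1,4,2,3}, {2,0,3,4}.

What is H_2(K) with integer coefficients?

H_2 ≅ 0.

Order the vertices as 0 < 1 < 2 < 3 < 4. Listing each simplex with vertices in this order, K has dimension 3 with simplices:

  0-simplices (5): [0], [1], [2], [3], [4]
  1-simplices (10): [0,1], [0,2], [0,3], [0,4], [1,2], [1,3], [1,4], [2,3], [2,4], [3,4]
  2-simplices (10): [0,1,2], [0,1,3], [0,1,4], [0,2,3], [0,2,4], [0,3,4], [1,2,3], [1,2,4], [1,3,4], [2,3,4]
  3-simplices (5): [0,1,2,3], [0,1,2,4], [0,1,3,4], [0,2,3,4], [1,2,3,4]

giving chain groups C_0 ≅ Z^5, C_1 ≅ Z^10, C_2 ≅ Z^10, C_3 ≅ Z^5.

The boundary map ∂_1: C_1 → C_0 is given by ∂[p,q] = [q] − [p]. For instance
  ∂[0,1] = [1] − [0].
This gives a 5×10 integer matrix of rank 4; reducing to Smith normal form yields diagonal entries (1,1,1,1).

The boundary map ∂_2: C_2 → C_1 sends each 2-simplex [p,q,r] to [q,r] − [p,r] + [p,q]. For instance
  ∂[0,1,4] = [1,4] − [0,4] + [0,1],
  ∂[0,1,2] = [1,2] − [0,2] + [0,1].
The resulting 10×10 matrix has rank 6, and its Smith normal form has invariant factors (1,1,1,1,1,1).

Boundary ∂_3: C_3 → C_2 sends each 3-simplex σ to the alternating sum Σ_i (−1)^i (σ with its i-th vertex removed). For instance
  ∂[0,1,3,4] = [1,3,4] − [0,3,4] + [0,1,4] − [0,1,3],
  ∂[0,1,2,4] = [1,2,4] − [0,2,4] + [0,1,4] − [0,1,2].
The resulting 10×5 matrix has rank 4, and its Smith normal form has invariant factors (1,1,1,1).

Computing H_k = (kernel of ∂_k) / (image of ∂_{k+1}):

  H_2: rank ker ∂_2 − rank ∂_3 = (10 − 6) − 4 = 0, and the invariant factors of ∂_3 are all 1, so H_2 ≅ 0.

(K is a triangulation of the 3-sphere S^3.)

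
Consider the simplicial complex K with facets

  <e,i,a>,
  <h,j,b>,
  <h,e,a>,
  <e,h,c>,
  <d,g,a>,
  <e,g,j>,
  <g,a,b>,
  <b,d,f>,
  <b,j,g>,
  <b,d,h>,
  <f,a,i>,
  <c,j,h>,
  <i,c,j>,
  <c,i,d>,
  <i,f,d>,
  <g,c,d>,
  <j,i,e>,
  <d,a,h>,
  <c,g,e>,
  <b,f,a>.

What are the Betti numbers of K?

We work with the vertex ordering a < b < c < d < e < f < g < h < i < j. The simplices of K, each written with vertices in increasing order, are:

  0-simplices (10): a, b, c, d, e, f, g, h, i, j
  1-simplices (30): ab, ad, ae, af, ag, ah, ai, bd, bf, bg, bh, bj, cd, ce, cg, ch, ci, cj, df, dg, dh, di, eg, eh, ei, ej, fi, gj, hj, ij
  2-simplices (20): abf, abg, adg, adh, aeh, aei, afi, bdf, bdh, bgj, bhj, cdg, cdi, ceg, ceh, chj, cij, dfi, egj, eij

Hence C_0 ≅ Z^10, C_1 ≅ Z^30, C_2 ≅ Z^20.

Boundary ∂_1: C_1 → C_0 maps an edge to its endpoints' difference, ∂[p,q] = q − p. For instance
  ∂bg = g − b.
This gives a 10×30 integer matrix of rank 9; reducing to Smith normal form yields diagonal entries (1,1,1,1,1,1,1,1,1).

∂_2: C_2 → C_1 maps a triangle to the signed sum of its edges. For instance
  ∂adh = dh − ah + ad,
  ∂cij = ij − cj + ci.
This gives a 30×20 integer matrix of rank 20; reducing to Smith normal form yields diagonal entries (1,1,1,1,1,1,1,1,1,1,1,1,1,1,1,1,1,1,1,2).

Now H_k = ker ∂_k / im ∂_{k+1}, so:

  H_0: rank C_0 − rank ∂_1 = 10 − 9 = 1, and the invariant factors of ∂_1 are all 1, so H_0 = Z.
  H_1: rank ker ∂_1 − rank ∂_2 = (30 − 9) − 20 = 1, and ∂_2 has invariant factor 2 > 1, so H_1 = Z ⊕ Z/2.
  H_2: rank ker ∂_2 − rank ∂_3 = (20 − 20) − 0 = 0, and there is no ∂_3, so H_2 = 0.

As a check, the Euler characteristic is 10 − 30 + 20 = 0, which agrees with 1 − 1 + 0 = 0.

Hence the Betti numbers are b_0 = 1, b_1 = 1, b_2 = 0.

b_0 = 1, b_1 = 1, b_2 = 0.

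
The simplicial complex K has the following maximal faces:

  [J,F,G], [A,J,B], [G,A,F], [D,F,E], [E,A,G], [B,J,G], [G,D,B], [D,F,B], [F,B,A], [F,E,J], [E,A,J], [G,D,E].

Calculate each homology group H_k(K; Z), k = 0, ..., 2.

Take the total order A < B < D < E < F < G < J on the vertex set. Then K (dimension 2) consists of the simplices:

  0-simplices (7): A, B, D, E, F, G, J
  1-simplices (18): AB, AE, AF, AG, AJ, BD, BF, BG, BJ, DE, DF, DG, EF, EG, EJ, FG, FJ, GJ
  2-simplices (12): ABF, ABJ, AEG, AEJ, AFG, BDF, BDG, BGJ, DEF, DEG, EFJ, FGJ

so the chain groups are C_0 ≅ Z^7, C_1 ≅ Z^18, C_2 ≅ Z^12.

The boundary map ∂_1: C_1 → C_0 maps an edge to its endpoints' difference, ∂[p,q] = q − p. For instance
  ∂AG = G − A.
As a 7×18 matrix over Z this has rank 6, with invariant factors (1,1,1,1,1,1).

∂_2: C_2 → C_1 acts by ∂[p,q,r] = [q,r] − [p,r] + [p,q]. For instance
  ∂BGJ = GJ − BJ + BG,
  ∂BDF = DF − BF + BD.
The resulting 18×12 matrix has rank 12, and its Smith normal form has invariant factors (1,1,1,1,1,1,1,1,1,1,1,2).

Reading off H_k = ker ∂_k / im ∂_{k+1}:

  H_0: rank C_0 − rank ∂_1 = 7 − 6 = 1, and the invariant factors of ∂_1 are all 1, so H_0 ≅ Z.
  H_1: rank ker ∂_1 − rank ∂_2 = (18 − 6) − 12 = 0, and ∂_2 has invariant factor 2 > 1, so H_1 ≅ Z/2.
  H_2: rank ker ∂_2 − rank ∂_3 = (12 − 12) − 0 = 0, and there is no ∂_3, so H_2 ≅ 0.

As a check, the Euler characteristic is 7 − 18 + 12 = 1, which agrees with 1 − 0 + 0 = 1.
(K is a triangulation of the real projective plane RP^2.)

H_0 ≅ Z,  H_1 ≅ Z/2,  H_2 = 0.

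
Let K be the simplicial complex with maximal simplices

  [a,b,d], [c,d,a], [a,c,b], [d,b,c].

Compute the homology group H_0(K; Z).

H_0 = Z.

Order the vertices as a < b < c < d. Listing each simplex with vertices in this order, K has dimension 2 with simplices:

  0-simplices (4): a, b, c, d
  1-simplices (6): ab, ac, ad, bc, bd, cd
  2-simplices (4): abc, abd, acd, bcd

giving chain groups C_0 ≅ Z^4, C_1 ≅ Z^6, C_2 ≅ Z^4.

The boundary map ∂_1: C_1 → C_0 sends each edge [p,q] (with p < q) to q − p. For instance
  ∂cd = d − c.
The 4×6 boundary matrix has rank 3 and Smith normal form diag(1,1,1).

The boundary map ∂_2: C_2 → C_1 maps a triangle to the signed sum of its edges. For instance
  ∂abd = bd − ad + ab,
  ∂bcd = cd − bd + bc.
The 6×4 boundary matrix has rank 3 and Smith normal form diag(1,1,1).

Computing H_k = (kernel of ∂_k) / (image of ∂_{k+1}):

  H_0: rank C_0 − rank ∂_1 = 4 − 3 = 1, and the invariant factors of ∂_1 are all 1, so H_0 ≅ Z.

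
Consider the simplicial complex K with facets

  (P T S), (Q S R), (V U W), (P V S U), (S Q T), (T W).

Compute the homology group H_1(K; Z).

H_1 ≅ Z.

We work with the vertex ordering P < Q < R < S < T < U < V < W. The simplices of K, each written with vertices in increasing order, are:

  0-simplices (8): P, Q, R, S, T, U, V, W
  1-simplices (15): PS, PT, PU, PV, QR, QS, QT, RS, ST, SU, SV, TW, UV, UW, VW
  2-simplices (8): PST, PSU, PSV, PUV, QRS, QST, SUV, UVW
  3-simplices (1): PSUV

Hence C_0 ≅ Z^8, C_1 ≅ Z^15, C_2 ≅ Z^8, C_3 ≅ Z^1.

Boundary ∂_1: C_1 → C_0 sends each edge [p,q] (with p < q) to q − p. For instance
  ∂TW = W − T.
The 8×15 boundary matrix has rank 7 and Smith normal form diag(1,1,1,1,1,1,1).

The boundary map ∂_2: C_2 → C_1 maps a triangle to the signed sum of its edges. For instance
  ∂PUV = UV − PV + PU,
  ∂QRS = RS − QS + QR.
This gives a 15×8 integer matrix of rank 7; reducing to Smith normal form yields diagonal entries (1,1,1,1,1,1,1).

The boundary map ∂_3: C_3 → C_2 sends each 3-simplex σ to the alternating sum Σ_i (−1)^i (σ with its i-th vertex removed). For instance
  ∂PSUV = SUV − PUV + PSV − PSU.
The resulting 8×1 matrix has rank 1, and its Smith normal form has invariant factors (1).

From H_k ≅ ker(∂_k) / im(∂_{k+1}) we obtain:

  H_1: rank ker ∂_1 − rank ∂_2 = (15 − 7) − 7 = 1, and the invariant factors of ∂_2 are all 1, so H_1 = Z.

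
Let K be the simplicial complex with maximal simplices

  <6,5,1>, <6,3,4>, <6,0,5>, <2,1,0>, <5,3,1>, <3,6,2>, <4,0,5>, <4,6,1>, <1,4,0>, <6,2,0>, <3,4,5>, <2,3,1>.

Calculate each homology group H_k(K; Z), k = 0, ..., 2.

H_0 = Z,  H_1 = Z/2,  H_2 = 0.

We work with the vertex ordering 0 < 1 < 2 < 3 < 4 < 5 < 6. The simplices of K, each written with vertices in increasing order, are:

  0-simplices (7): [0], [1], [2], [3], [4], [5], [6]
  1-simplices (18): [0,1], [0,2], [0,4], [0,5], [0,6], [1,2], [1,3], [1,4], [1,5], [1,6], [2,3], [2,6], [3,4], [3,5], [3,6], [4,5], [4,6], [5,6]
  2-simplices (12): [0,1,2], [0,1,4], [0,2,6], [0,4,5], [0,5,6], [1,2,3], [1,3,5], [1,4,6], [1,5,6], [2,3,6], [3,4,5], [3,4,6]

so the chain groups are C_0 ≅ Z^7, C_1 ≅ Z^18, C_2 ≅ Z^12.

∂_1: C_1 → C_0 is given by ∂[p,q] = [q] − [p].
The 7×18 boundary matrix has rank 6 and Smith normal form diag(1,1,1,1,1,1).

The boundary map ∂_2: C_2 → C_1 sends each 2-simplex [p,q,r] to [q,r] − [p,r] + [p,q]. For instance
  ∂[3,4,6] = [4,6] − [3,6] + [3,4],
  ∂[1,5,6] = [5,6] − [1,6] + [1,5].
This gives a 18×12 integer matrix of rank 12; reducing to Smith normal form yields diagonal entries (1,1,1,1,1,1,1,1,1,1,1,2).

Computing H_k = (kernel of ∂_k) / (image of ∂_{k+1}):

  H_0: rank C_0 − rank ∂_1 = 7 − 6 = 1, and the invariant factors of ∂_1 are all 1, so H_0 = Z.
  H_1: rank ker ∂_1 − rank ∂_2 = (18 − 6) − 12 = 0, and ∂_2 has invariant factor 2 > 1, so H_1 = Z/2.
  H_2: rank ker ∂_2 − rank ∂_3 = (12 − 12) − 0 = 0, and there is no ∂_3, so H_2 = 0.

As a check, the Euler characteristic is 7 − 18 + 12 = 1, which agrees with 1 − 0 + 0 = 1.
(K is a triangulation of the real projective plane RP^2.)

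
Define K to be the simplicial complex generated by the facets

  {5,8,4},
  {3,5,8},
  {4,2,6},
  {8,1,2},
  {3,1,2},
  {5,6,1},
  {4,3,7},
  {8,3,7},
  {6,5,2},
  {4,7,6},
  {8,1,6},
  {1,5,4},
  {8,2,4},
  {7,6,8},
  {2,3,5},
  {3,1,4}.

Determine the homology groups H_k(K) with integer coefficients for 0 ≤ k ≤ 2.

H_0 = Z,  H_1 = Z^2,  H_2 = Z.

K has 8 vertices, 24 edges, 16 triangles.
rank ∂_0 = 0, rank ∂_1 = 7 ⇒ b_0 = 8 − 0 − 7 = 1; all invariant factors of ∂_1 are 1 so no torsion. So H_0 = Z.
rank ∂_1 = 7, rank ∂_2 = 15 ⇒ b_1 = 24 − 7 − 15 = 2; all invariant factors of ∂_2 are 1 so no torsion. So H_1 = Z^2.
rank ∂_2 = 15, rank ∂_3 = 0 ⇒ b_2 = 16 − 15 − 0 = 1. So H_2 = Z.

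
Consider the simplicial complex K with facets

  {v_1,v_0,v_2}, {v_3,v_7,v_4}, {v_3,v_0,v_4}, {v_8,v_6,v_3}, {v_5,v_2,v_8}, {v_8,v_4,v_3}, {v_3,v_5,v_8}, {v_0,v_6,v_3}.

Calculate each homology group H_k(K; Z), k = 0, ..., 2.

We work with the vertex ordering v_0 < v_1 < v_2 < v_3 < v_4 < v_5 < v_6 < v_7 < v_8. The simplices of K, each written with vertices in increasing order, are:

  0-simplices (9): [v_0], [v_1], [v_2], [v_3], [v_4], [v_5], [v_6], [v_7], [v_8]
  1-simplices (17): (17 of them)
  2-simplices (8): [v_0,v_1,v_2], [v_0,v_3,v_4], [v_0,v_3,v_6], [v_2,v_5,v_8], [v_3,v_4,v_7], [v_3,v_4,v_8], [v_3,v_5,v_8], [v_3,v_6,v_8]

so the chain groups are C_0 ≅ Z^9, C_1 ≅ Z^17, C_2 ≅ Z^8.

∂_1: C_1 → C_0 maps an edge to its endpoints' difference, ∂[p,q] = q − p. For instance
  ∂[v_0,v_1] = [v_1] − [v_0].
This gives a 9×17 integer matrix of rank 8; reducing to Smith normal form yields diagonal entries (1,1,1,1,1,1,1,1).

The boundary map ∂_2: C_2 → C_1 acts by ∂[p,q,r] = [q,r] − [p,r] + [p,q]. For instance
  ∂[v_2,v_5,v_8] = [v_5,v_8] − [v_2,v_8] + [v_2,v_5],
  ∂[v_3,v_4,v_8] = [v_4,v_8] − [v_3,v_8] + [v_3,v_4].
The resulting 17×8 matrix has rank 8, and its Smith normal form has invariant factors (1,1,1,1,1,1,1,1).

Reading off H_k = ker ∂_k / im ∂_{k+1}:

  H_0: rank C_0 − rank ∂_1 = 9 − 8 = 1, and the invariant factors of ∂_1 are all 1, so H_0 = Z.
  H_1: rank ker ∂_1 − rank ∂_2 = (17 − 8) − 8 = 1, and the invariant factors of ∂_2 are all 1, so H_1 = Z.
  H_2: rank ker ∂_2 − rank ∂_3 = (8 − 8) − 0 = 0, and there is no ∂_3, so H_2 = 0.

H_0 ≅ Z,  H_1 ≅ Z,  H_2 = 0.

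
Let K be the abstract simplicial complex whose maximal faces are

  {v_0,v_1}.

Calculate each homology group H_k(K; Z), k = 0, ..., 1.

Take the total order v_0 < v_1 on the vertex set. Then K (dimension 1) consists of the simplices:

  0-simplices (2): [v_0], [v_1]
  1-simplices (1): [v_0,v_1]

Hence C_0 ≅ Z^2, C_1 ≅ Z^1.

∂_1: C_1 → C_0 sends each edge [p,q] (with p < q) to q − p. For instance
  ∂[v_0,v_1] = [v_1] − [v_0].
This gives a 2×1 integer matrix of rank 1; reducing to Smith normal form yields diagonal entries (1).

Computing H_k = (kernel of ∂_k) / (image of ∂_{k+1}):

  H_0: rank C_0 − rank ∂_1 = 2 − 1 = 1, and the invariant factors of ∂_1 are all 1, so H_0 ≅ Z.
  H_1: rank ker ∂_1 − rank ∂_2 = (1 − 1) − 0 = 0, and there is no ∂_2, so H_1 ≅ 0.

H_0 ≅ Z,  H_1 = 0.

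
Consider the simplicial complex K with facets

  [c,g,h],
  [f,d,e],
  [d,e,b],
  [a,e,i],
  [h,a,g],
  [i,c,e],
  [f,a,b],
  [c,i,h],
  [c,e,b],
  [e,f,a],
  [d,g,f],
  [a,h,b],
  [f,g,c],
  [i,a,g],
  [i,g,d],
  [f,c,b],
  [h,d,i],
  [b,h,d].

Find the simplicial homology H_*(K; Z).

K has 9 vertices, 27 edges, 18 triangles.
rank ∂_0 = 0, rank ∂_1 = 8 ⇒ b_0 = 9 − 0 − 8 = 1; all invariant factors of ∂_1 are 1 so no torsion. So H_0 ≅ Z.
rank ∂_1 = 8, rank ∂_2 = 18 ⇒ b_1 = 27 − 8 − 18 = 1; ∂_2 has invariant factor(s) [2] giving torsion. So H_1 ≅ Z × Z/2.
rank ∂_2 = 18, rank ∂_3 = 0 ⇒ b_2 = 18 − 18 − 0 = 0. So H_2 ≅ 0.

H_0 ≅ Z,  H_1 ≅ Z × Z/2,  H_2 = 0.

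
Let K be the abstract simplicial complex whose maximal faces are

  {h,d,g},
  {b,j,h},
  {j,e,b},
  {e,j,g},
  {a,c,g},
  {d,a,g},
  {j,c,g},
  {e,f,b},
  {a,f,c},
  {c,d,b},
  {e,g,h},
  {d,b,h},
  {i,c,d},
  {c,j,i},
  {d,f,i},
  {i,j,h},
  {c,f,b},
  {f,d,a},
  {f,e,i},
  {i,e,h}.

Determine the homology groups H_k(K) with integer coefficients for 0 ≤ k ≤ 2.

We work with the vertex ordering a < b < c < d < e < f < g < h < i < j. The simplices of K, each written with vertices in increasing order, are:

  0-simplices (10): a, b, c, d, e, f, g, h, i, j
  1-simplices (30): ac, ad, af, ag, bc, bd, be, bf, bh, bj, cd, cf, cg, ci, cj, df, dg, dh, di, ef, eg, eh, ei, ej, fi, gh, gj, hi, hj, ij
  2-simplices (20): acf, acg, adf, adg, bcd, bcf, bdh, bef, bej, bhj, cdi, cgj, cij, dfi, dgh, efi, egh, egj, ehi, hij

Hence C_0 ≅ Z^10, C_1 ≅ Z^30, C_2 ≅ Z^20.

∂_1: C_1 → C_0 is given by ∂[p,q] = [q] − [p].
The 10×30 boundary matrix has rank 9 and Smith normal form diag(1,1,1,1,1,1,1,1,1).

Boundary ∂_2: C_2 → C_1 maps a triangle to the signed sum of its edges. For instance
  ∂bdh = dh − bh + bd,
  ∂hij = ij − hj + hi.
The 30×20 boundary matrix has rank 20 and Smith normal form diag(1,1,1,1,1,1,1,1,1,1,1,1,1,1,1,1,1,1,1,2).

Now H_k = ker ∂_k / im ∂_{k+1}, so:

  H_0: rank C_0 − rank ∂_1 = 10 − 9 = 1, and the invariant factors of ∂_1 are all 1, so H_0 ≅ Z.
  H_1: rank ker ∂_1 − rank ∂_2 = (30 − 9) − 20 = 1, and ∂_2 has invariant factor 2 > 1, so H_1 ≅ Z ⊕ Z/2.
  H_2: rank ker ∂_2 − rank ∂_3 = (20 − 20) − 0 = 0, and there is no ∂_3, so H_2 ≅ 0.

H_0 = Z,  H_1 = Z ⊕ Z/2,  H_2 = 0.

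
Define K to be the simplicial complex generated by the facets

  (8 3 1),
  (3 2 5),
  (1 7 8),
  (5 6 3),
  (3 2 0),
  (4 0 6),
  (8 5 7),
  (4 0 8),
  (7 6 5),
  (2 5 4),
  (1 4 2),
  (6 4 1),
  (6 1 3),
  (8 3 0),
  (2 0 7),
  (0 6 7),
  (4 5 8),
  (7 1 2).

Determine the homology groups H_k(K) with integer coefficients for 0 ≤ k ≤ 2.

H_0 ≅ Z,  H_1 ≅ Z^2,  H_2 ≅ Z.

Fix the vertex order 0 < 1 < 2 < 3 < 4 < 5 < 6 < 7 < 8 and write every simplex with vertices in increasing order. Then dim K = 2 and the simplices of K are:

  0-simplices (9): [0], [1], [2], [3], [4], [5], [6], [7], [8]
  1-simplices (27): (27 of them)
  2-simplices (18): [0,2,3], [0,2,7], [0,3,8], [0,4,6], [0,4,8], [0,6,7], [1,2,4], [1,2,7], [1,3,6], [1,3,8], [1,4,6], [1,7,8], [2,3,5], [2,4,5], [3,5,6], [4,5,8], [5,6,7], [5,7,8]

Hence C_0 ≅ Z^9, C_1 ≅ Z^27, C_2 ≅ Z^18.

∂_1: C_1 → C_0 maps an edge to its endpoints' difference, ∂[p,q] = q − p. For instance
  ∂[3,8] = [8] − [3].
The 9×27 boundary matrix has rank 8 and Smith normal form diag(1,1,1,1,1,1,1,1).

∂_2: C_2 → C_1 maps a triangle to the signed sum of its edges. For instance
  ∂[2,4,5] = [4,5] − [2,5] + [2,4],
  ∂[1,3,8] = [3,8] − [1,8] + [1,3].
The 27×18 boundary matrix has rank 17 and Smith normal form diag(1,1,1,1,1,1,1,1,1,1,1,1,1,1,1,1,1).

Computing H_k = (kernel of ∂_k) / (image of ∂_{k+1}):

  H_0: rank C_0 − rank ∂_1 = 9 − 8 = 1, and the invariant factors of ∂_1 are all 1, so H_0 ≅ Z.
  H_1: rank ker ∂_1 − rank ∂_2 = (27 − 8) − 17 = 2, and the invariant factors of ∂_2 are all 1, so H_1 ≅ Z^2.
  H_2: rank ker ∂_2 − rank ∂_3 = (18 − 17) − 0 = 1, and there is no ∂_3, so H_2 ≅ Z.

As a check, the Euler characteristic is 9 − 27 + 18 = 0, which agrees with 1 − 2 + 1 = 0.
(K is a triangulation of the torus T^2.)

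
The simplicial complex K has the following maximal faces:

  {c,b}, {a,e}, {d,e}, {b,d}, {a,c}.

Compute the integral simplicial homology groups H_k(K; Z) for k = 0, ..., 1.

Fix the vertex order a < b < c < d < e and write every simplex with vertices in increasing order. Then dim K = 1 and the simplices of K are:

  0-simplices (5): a, b, c, d, e
  1-simplices (5): ac, ae, bc, bd, de

Hence C_0 ≅ Z^5, C_1 ≅ Z^5.

∂_1: C_1 → C_0 sends each edge [p,q] (with p < q) to q − p.
The 5×5 boundary matrix has rank 4 and Smith normal form diag(1,1,1,1).

Computing H_k = (kernel of ∂_k) / (image of ∂_{k+1}):

  H_0: rank C_0 − rank ∂_1 = 5 − 4 = 1, and the invariant factors of ∂_1 are all 1, so H_0 ≅ Z.
  H_1: rank ker ∂_1 − rank ∂_2 = (5 − 4) − 0 = 1, and there is no ∂_2, so H_1 ≅ Z.

As a check, the Euler characteristic is 5 − 5 = 0, which agrees with 1 − 1 = 0.

H_0 = Z,  H_1 = Z.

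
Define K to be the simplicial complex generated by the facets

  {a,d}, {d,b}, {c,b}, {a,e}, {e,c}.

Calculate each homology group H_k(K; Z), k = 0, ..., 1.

Fix the vertex order a < b < c < d < e and write every simplex with vertices in increasing order. Then dim K = 1 and the simplices of K are:

  0-simplices (5): a, b, c, d, e
  1-simplices (5): ad, ae, bc, bd, ce

so the chain groups are C_0 ≅ Z^5, C_1 ≅ Z^5.

∂_1: C_1 → C_0 is given by ∂[p,q] = [q] − [p]. For instance
  ∂ae = e − a.
This gives a 5×5 integer matrix of rank 4; reducing to Smith normal form yields diagonal entries (1,1,1,1).

Computing H_k = (kernel of ∂_k) / (image of ∂_{k+1}):

  H_0: rank C_0 − rank ∂_1 = 5 − 4 = 1, and the invariant factors of ∂_1 are all 1, so H_0 ≅ Z.
  H_1: rank ker ∂_1 − rank ∂_2 = (5 − 4) − 0 = 1, and there is no ∂_2, so H_1 ≅ Z.

As a check, the Euler characteristic is 5 − 5 = 0, which agrees with 1 − 1 = 0.

H_0 ≅ Z,  H_1 ≅ Z.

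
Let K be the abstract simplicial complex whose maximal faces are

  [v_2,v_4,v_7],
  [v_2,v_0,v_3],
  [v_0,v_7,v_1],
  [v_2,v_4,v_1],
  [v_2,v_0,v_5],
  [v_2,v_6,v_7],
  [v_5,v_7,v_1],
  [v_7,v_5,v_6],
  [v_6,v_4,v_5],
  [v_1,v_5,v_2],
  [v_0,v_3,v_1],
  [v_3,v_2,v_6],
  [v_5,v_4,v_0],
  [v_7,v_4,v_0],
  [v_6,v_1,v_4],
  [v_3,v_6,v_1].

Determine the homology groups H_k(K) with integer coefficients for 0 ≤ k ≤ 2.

Take the total order v_0 < v_1 < v_2 < v_3 < v_4 < v_5 < v_6 < v_7 on the vertex set. Then K (dimension 2) consists of the simplices:

  0-simplices (8): [v_0], [v_1], [v_2], [v_3], [v_4], [v_5], [v_6], [v_7]
  1-simplices (24): (24 of them)
  2-simplices (16): (16 of them)

giving chain groups C_0 ≅ Z^8, C_1 ≅ Z^24, C_2 ≅ Z^16.

The boundary map ∂_1: C_1 → C_0 sends each edge [p,q] (with p < q) to q − p. For instance
  ∂[v_1,v_2] = [v_2] − [v_1].
The 8×24 boundary matrix has rank 7 and Smith normal form diag(1,1,1,1,1,1,1).

Boundary ∂_2: C_2 → C_1 maps a triangle to the signed sum of its edges. For instance
  ∂[v_0,v_1,v_7] = [v_1,v_7] − [v_0,v_7] + [v_0,v_1],
  ∂[v_0,v_2,v_3] = [v_2,v_3] − [v_0,v_3] + [v_0,v_2].
The 24×16 boundary matrix has rank 15 and Smith normal form diag(1,1,1,1,1,1,1,1,1,1,1,1,1,1,1).

Computing H_k = (kernel of ∂_k) / (image of ∂_{k+1}):

  H_0: rank C_0 − rank ∂_1 = 8 − 7 = 1, and the invariant factors of ∂_1 are all 1, so H_0 ≅ Z.
  H_1: rank ker ∂_1 − rank ∂_2 = (24 − 7) − 15 = 2, and the invariant factors of ∂_2 are all 1, so H_1 ≅ Z^2.
  H_2: rank ker ∂_2 − rank ∂_3 = (16 − 15) − 0 = 1, and there is no ∂_3, so H_2 ≅ Z.

H_0 = Z,  H_1 = Z^2,  H_2 = Z.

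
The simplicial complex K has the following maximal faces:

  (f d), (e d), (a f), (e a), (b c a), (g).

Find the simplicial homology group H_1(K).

Take the total order a < b < c < d < e < f < g on the vertex set. Then K (dimension 2) consists of the simplices:

  0-simplices (7): a, b, c, d, e, f, g
  1-simplices (7): ab, ac, ae, af, bc, de, df
  2-simplices (1): abc

giving chain groups C_0 ≅ Z^7, C_1 ≅ Z^7, C_2 ≅ Z^1.

∂_1: C_1 → C_0 sends each edge [p,q] (with p < q) to q − p.
This gives a 7×7 integer matrix of rank 5; reducing to Smith normal form yields diagonal entries (1,1,1,1,1).

Boundary ∂_2: C_2 → C_1 sends each 2-simplex [p,q,r] to [q,r] − [p,r] + [p,q]. For instance
  ∂abc = bc − ac + ab.
As a 7×1 matrix over Z this has rank 1, with invariant factors (1).

Computing H_k = (kernel of ∂_k) / (image of ∂_{k+1}):

  H_1: rank ker ∂_1 − rank ∂_2 = (7 − 5) − 1 = 1, and the invariant factors of ∂_2 are all 1, so H_1 ≅ Z.

H_1 = Z.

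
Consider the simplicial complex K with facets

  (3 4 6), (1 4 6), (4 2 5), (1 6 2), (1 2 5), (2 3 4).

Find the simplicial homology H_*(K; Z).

H_0 ≅ Z,  H_1 ≅ Z,  H_2 = 0.

We work with the vertex ordering 1 < 2 < 3 < 4 < 5 < 6. The simplices of K, each written with vertices in increasing order, are:

  0-simplices (6): [1], [2], [3], [4], [5], [6]
  1-simplices (12): [1,2], [1,4], [1,5], [1,6], [2,3], [2,4], [2,5], [2,6], [3,4], [3,6], [4,5], [4,6]
  2-simplices (6): [1,2,5], [1,2,6], [1,4,6], [2,3,4], [2,4,5], [3,4,6]

giving chain groups C_0 ≅ Z^6, C_1 ≅ Z^12, C_2 ≅ Z^6.

The boundary map ∂_1: C_1 → C_0 sends each edge [p,q] (with p < q) to q − p.
As a 6×12 matrix over Z this has rank 5, with invariant factors (1,1,1,1,1).

The boundary map ∂_2: C_2 → C_1 maps a triangle to the signed sum of its edges. For instance
  ∂[1,2,6] = [2,6] − [1,6] + [1,2],
  ∂[3,4,6] = [4,6] − [3,6] + [3,4].
This gives a 12×6 integer matrix of rank 6; reducing to Smith normal form yields diagonal entries (1,1,1,1,1,1).

From H_k ≅ ker(∂_k) / im(∂_{k+1}) we obtain:

  H_0: rank C_0 − rank ∂_1 = 6 − 5 = 1, and the invariant factors of ∂_1 are all 1, so H_0 = Z.
  H_1: rank ker ∂_1 − rank ∂_2 = (12 − 5) − 6 = 1, and the invariant factors of ∂_2 are all 1, so H_1 = Z.
  H_2: rank ker ∂_2 − rank ∂_3 = (6 − 6) − 0 = 0, and there is no ∂_3, so H_2 = 0.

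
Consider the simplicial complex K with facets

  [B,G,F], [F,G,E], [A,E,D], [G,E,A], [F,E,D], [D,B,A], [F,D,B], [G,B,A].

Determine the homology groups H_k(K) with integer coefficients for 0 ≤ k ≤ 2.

H_0 = Z,  H_1 = 0,  H_2 = Z.

K has 6 vertices, 12 edges, 8 triangles.
rank ∂_0 = 0, rank ∂_1 = 5 ⇒ b_0 = 6 − 0 − 5 = 1; all invariant factors of ∂_1 are 1 so no torsion. So H_0 ≅ Z.
rank ∂_1 = 5, rank ∂_2 = 7 ⇒ b_1 = 12 − 5 − 7 = 0; all invariant factors of ∂_2 are 1 so no torsion. So H_1 ≅ 0.
rank ∂_2 = 7, rank ∂_3 = 0 ⇒ b_2 = 8 − 7 − 0 = 1. So H_2 ≅ Z.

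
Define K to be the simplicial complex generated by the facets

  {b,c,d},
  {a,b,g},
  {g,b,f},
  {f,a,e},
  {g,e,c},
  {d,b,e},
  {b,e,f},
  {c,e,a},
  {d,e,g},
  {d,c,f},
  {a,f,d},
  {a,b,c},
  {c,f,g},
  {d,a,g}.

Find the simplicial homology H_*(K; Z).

We work with the vertex ordering a < b < c < d < e < f < g. The simplices of K, each written with vertices in increasing order, are:

  0-simplices (7): a, b, c, d, e, f, g
  1-simplices (21): ab, ac, ad, ae, af, ag, bc, bd, be, bf, bg, cd, ce, cf, cg, de, df, dg, ef, eg, fg
  2-simplices (14): abc, abg, ace, adf, adg, aef, bcd, bde, bef, bfg, cdf, ceg, cfg, deg

so the chain groups are C_0 ≅ Z^7, C_1 ≅ Z^21, C_2 ≅ Z^14.

∂_1: C_1 → C_0 sends each edge [p,q] (with p < q) to q − p.
As a 7×21 matrix over Z this has rank 6, with invariant factors (1,1,1,1,1,1).

The boundary map ∂_2: C_2 → C_1 acts by ∂[p,q,r] = [q,r] − [p,r] + [p,q]. For instance
  ∂bde = de − be + bd,
  ∂bcd = cd − bd + bc.
This gives a 21×14 integer matrix of rank 13; reducing to Smith normal form yields diagonal entries (1,1,1,1,1,1,1,1,1,1,1,1,1).

Now H_k = ker ∂_k / im ∂_{k+1}, so:

  H_0: rank C_0 − rank ∂_1 = 7 − 6 = 1, and the invariant factors of ∂_1 are all 1, so H_0 = Z.
  H_1: rank ker ∂_1 − rank ∂_2 = (21 − 6) − 13 = 2, and the invariant factors of ∂_2 are all 1, so H_1 = Z^2.
  H_2: rank ker ∂_2 − rank ∂_3 = (14 − 13) − 0 = 1, and there is no ∂_3, so H_2 = Z.

As a check, the Euler characteristic is 7 − 21 + 14 = 0, which agrees with 1 − 2 + 1 = 0.

H_0 = Z,  H_1 = Z^2,  H_2 = Z.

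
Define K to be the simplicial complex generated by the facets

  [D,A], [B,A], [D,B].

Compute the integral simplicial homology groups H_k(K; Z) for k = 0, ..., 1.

Order the vertices as A < B < D. Listing each simplex with vertices in this order, K has dimension 1 with simplices:

  0-simplices (3): A, B, D
  1-simplices (3): AB, AD, BD

so the chain groups are C_0 ≅ Z^3, C_1 ≅ Z^3.

The boundary map ∂_1: C_1 → C_0 is given by ∂[p,q] = [q] − [p].
The resulting 3×3 matrix has rank 2, and its Smith normal form has invariant factors (1,1).

From H_k ≅ ker(∂_k) / im(∂_{k+1}) we obtain:

  H_0: rank C_0 − rank ∂_1 = 3 − 2 = 1, and the invariant factors of ∂_1 are all 1, so H_0 ≅ Z.
  H_1: rank ker ∂_1 − rank ∂_2 = (3 − 2) − 0 = 1, and there is no ∂_2, so H_1 ≅ Z.

H_0 ≅ Z,  H_1 ≅ Z.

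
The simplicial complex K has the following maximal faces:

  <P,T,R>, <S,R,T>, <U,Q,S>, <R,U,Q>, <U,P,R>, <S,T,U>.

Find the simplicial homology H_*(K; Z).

We work with the vertex ordering P < Q < R < S < T < U. The simplices of K, each written with vertices in increasing order, are:

  0-simplices (6): P, Q, R, S, T, U
  1-simplices (12): PR, PT, PU, QR, QS, QU, RS, RT, RU, ST, SU, TU
  2-simplices (6): PRT, PRU, QRU, QSU, RST, STU

giving chain groups C_0 ≅ Z^6, C_1 ≅ Z^12, C_2 ≅ Z^6.

∂_1: C_1 → C_0 maps an edge to its endpoints' difference, ∂[p,q] = q − p. For instance
  ∂ST = T − S.
The resulting 6×12 matrix has rank 5, and its Smith normal form has invariant factors (1,1,1,1,1).

∂_2: C_2 → C_1 acts by ∂[p,q,r] = [q,r] − [p,r] + [p,q]. For instance
  ∂PRT = RT − PT + PR,
  ∂QRU = RU − QU + QR.
This gives a 12×6 integer matrix of rank 6; reducing to Smith normal form yields diagonal entries (1,1,1,1,1,1).

Reading off H_k = ker ∂_k / im ∂_{k+1}:

  H_0: rank C_0 − rank ∂_1 = 6 − 5 = 1, and the invariant factors of ∂_1 are all 1, so H_0 = Z.
  H_1: rank ker ∂_1 − rank ∂_2 = (12 − 5) − 6 = 1, and the invariant factors of ∂_2 are all 1, so H_1 = Z.
  H_2: rank ker ∂_2 − rank ∂_3 = (6 − 6) − 0 = 0, and there is no ∂_3, so H_2 = 0.

As a check, the Euler characteristic is 6 − 12 + 6 = 0, which agrees with 1 − 1 + 0 = 0.

H_0 ≅ Z,  H_1 ≅ Z,  H_2 = 0.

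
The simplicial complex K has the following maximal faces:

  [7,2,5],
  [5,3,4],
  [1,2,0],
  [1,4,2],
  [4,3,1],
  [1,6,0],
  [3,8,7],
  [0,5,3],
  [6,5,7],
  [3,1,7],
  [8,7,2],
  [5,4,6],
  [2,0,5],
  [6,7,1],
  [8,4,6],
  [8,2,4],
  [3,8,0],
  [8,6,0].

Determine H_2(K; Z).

Take the total order 0 < 1 < 2 < 3 < 4 < 5 < 6 < 7 < 8 on the vertex set. Then K (dimension 2) consists of the simplices:

  0-simplices (9): [0], [1], [2], [3], [4], [5], [6], [7], [8]
  1-simplices (27): (27 of them)
  2-simplices (18): [0,1,2], [0,1,6], [0,2,5], [0,3,5], [0,3,8], [0,6,8], [1,2,4], [1,3,4], [1,3,7], [1,6,7], [2,4,8], [2,5,7], [2,7,8], [3,4,5], [3,7,8], [4,5,6], [4,6,8], [5,6,7]

so the chain groups are C_0 ≅ Z^9, C_1 ≅ Z^27, C_2 ≅ Z^18.

The boundary map ∂_1: C_1 → C_0 maps an edge to its endpoints' difference, ∂[p,q] = q − p.
The resulting 9×27 matrix has rank 8, and its Smith normal form has invariant factors (1,1,1,1,1,1,1,1).

The boundary map ∂_2: C_2 → C_1 sends each 2-simplex [p,q,r] to [q,r] − [p,r] + [p,q]. For instance
  ∂[2,5,7] = [5,7] − [2,7] + [2,5],
  ∂[1,3,7] = [3,7] − [1,7] + [1,3].
As a 27×18 matrix over Z this has rank 17, with invariant factors (1,1,1,1,1,1,1,1,1,1,1,1,1,1,1,1,1).

Now H_k = ker ∂_k / im ∂_{k+1}, so:

  H_2: rank ker ∂_2 − rank ∂_3 = (18 − 17) − 0 = 1, and there is no ∂_3, so H_2 = Z.

(K is a triangulation of the torus T^2.)

H_2 = Z.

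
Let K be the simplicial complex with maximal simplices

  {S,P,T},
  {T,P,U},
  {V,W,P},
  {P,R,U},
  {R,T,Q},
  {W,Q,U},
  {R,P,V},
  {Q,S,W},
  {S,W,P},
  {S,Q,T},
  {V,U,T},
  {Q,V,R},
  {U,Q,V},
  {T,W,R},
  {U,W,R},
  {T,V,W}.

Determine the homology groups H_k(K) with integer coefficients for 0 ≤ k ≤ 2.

Take the total order P < Q < R < S < T < U < V < W on the vertex set. Then K (dimension 2) consists of the simplices:

  0-simplices (8): P, Q, R, S, T, U, V, W
  1-simplices (24): PR, PS, PT, PU, PV, PW, QR, QS, QT, QU, QV, QW, RT, RU, RV, RW, ST, SW, TU, TV, TW, UV, UW, VW
  2-simplices (16): PRU, PRV, PST, PSW, PTU, PVW, QRT, QRV, QST, QSW, QUV, QUW, RTW, RUW, TUV, TVW

Hence C_0 ≅ Z^8, C_1 ≅ Z^24, C_2 ≅ Z^16.

Boundary ∂_1: C_1 → C_0 is given by ∂[p,q] = [q] − [p].
The 8×24 boundary matrix has rank 7 and Smith normal form diag(1,1,1,1,1,1,1).

Boundary ∂_2: C_2 → C_1 acts by ∂[p,q,r] = [q,r] − [p,r] + [p,q]. For instance
  ∂PVW = VW − PW + PV,
  ∂QUV = UV − QV + QU.
As a 24×16 matrix over Z this has rank 15, with invariant factors (1,1,1,1,1,1,1,1,1,1,1,1,1,1,1).

Reading off H_k = ker ∂_k / im ∂_{k+1}:

  H_0: rank C_0 − rank ∂_1 = 8 − 7 = 1, and the invariant factors of ∂_1 are all 1, so H_0 ≅ Z.
  H_1: rank ker ∂_1 − rank ∂_2 = (24 − 7) − 15 = 2, and the invariant factors of ∂_2 are all 1, so H_1 ≅ Z^2.
  H_2: rank ker ∂_2 − rank ∂_3 = (16 − 15) − 0 = 1, and there is no ∂_3, so H_2 ≅ Z.

As a check, the Euler characteristic is 8 − 24 + 16 = 0, which agrees with 1 − 2 + 1 = 0.

H_0 = Z,  H_1 = Z^2,  H_2 = Z.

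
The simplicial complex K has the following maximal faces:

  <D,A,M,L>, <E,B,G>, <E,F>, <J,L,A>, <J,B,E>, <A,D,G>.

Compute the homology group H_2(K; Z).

H_2 ≅ 0.

Order the vertices as A < B < D < E < F < G < J < L < M. Listing each simplex with vertices in this order, K has dimension 3 with simplices:

  0-simplices (9): A, B, D, E, F, G, J, L, M
  1-simplices (16): AD, AG, AJ, AL, AM, BE, BG, BJ, DG, DL, DM, EF, EG, EJ, JL, LM
  2-simplices (8): ADG, ADL, ADM, AJL, ALM, BEG, BEJ, DLM
  3-simplices (1): ADLM

giving chain groups C_0 ≅ Z^9, C_1 ≅ Z^16, C_2 ≅ Z^8, C_3 ≅ Z^1.

Boundary ∂_1: C_1 → C_0 sends each edge [p,q] (with p < q) to q − p. For instance
  ∂AL = L − A.
The resulting 9×16 matrix has rank 8, and its Smith normal form has invariant factors (1,1,1,1,1,1,1,1).

Boundary ∂_2: C_2 → C_1 acts by ∂[p,q,r] = [q,r] − [p,r] + [p,q]. For instance
  ∂ADG = DG − AG + AD,
  ∂DLM = LM − DM + DL.
The 16×8 boundary matrix has rank 7 and Smith normal form diag(1,1,1,1,1,1,1).

The boundary map ∂_3: C_3 → C_2 sends each 3-simplex σ to the alternating sum Σ_i (−1)^i (σ with its i-th vertex removed). For instance
  ∂ADLM = DLM − ALM + ADM − ADL.
This gives a 8×1 integer matrix of rank 1; reducing to Smith normal form yields diagonal entries (1).

Computing H_k = (kernel of ∂_k) / (image of ∂_{k+1}):

  H_2: rank ker ∂_2 − rank ∂_3 = (8 − 7) − 1 = 0, and the invariant factors of ∂_3 are all 1, so H_2 ≅ 0.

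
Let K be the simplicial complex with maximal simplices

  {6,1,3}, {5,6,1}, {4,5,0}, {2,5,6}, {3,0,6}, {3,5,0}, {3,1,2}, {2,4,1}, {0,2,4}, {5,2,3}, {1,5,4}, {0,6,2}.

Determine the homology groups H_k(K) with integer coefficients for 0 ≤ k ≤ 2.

Order the vertices as 0 < 1 < 2 < 3 < 4 < 5 < 6. Listing each simplex with vertices in this order, K has dimension 2 with simplices:

  0-simplices (7): [0], [1], [2], [3], [4], [5], [6]
  1-simplices (18): [0,2], [0,3], [0,4], [0,5], [0,6], [1,2], [1,3], [1,4], [1,5], [1,6], [2,3], [2,4], [2,5], [2,6], [3,5], [3,6], [4,5], [5,6]
  2-simplices (12): [0,2,4], [0,2,6], [0,3,5], [0,3,6], [0,4,5], [1,2,3], [1,2,4], [1,3,6], [1,4,5], [1,5,6], [2,3,5], [2,5,6]

so the chain groups are C_0 ≅ Z^7, C_1 ≅ Z^18, C_2 ≅ Z^12.

∂_1: C_1 → C_0 sends each edge [p,q] (with p < q) to q − p. For instance
  ∂[2,4] = [4] − [2].
The resulting 7×18 matrix has rank 6, and its Smith normal form has invariant factors (1,1,1,1,1,1).

Boundary ∂_2: C_2 → C_1 acts by ∂[p,q,r] = [q,r] − [p,r] + [p,q]. For instance
  ∂[2,5,6] = [5,6] − [2,6] + [2,5],
  ∂[0,4,5] = [4,5] − [0,5] + [0,4].
The resulting 18×12 matrix has rank 12, and its Smith normal form has invariant factors (1,1,1,1,1,1,1,1,1,1,1,2).

Computing H_k = (kernel of ∂_k) / (image of ∂_{k+1}):

  H_0: rank C_0 − rank ∂_1 = 7 − 6 = 1, and the invariant factors of ∂_1 are all 1, so H_0 = Z.
  H_1: rank ker ∂_1 − rank ∂_2 = (18 − 6) − 12 = 0, and ∂_2 has invariant factor 2 > 1, so H_1 = Z/2Z.
  H_2: rank ker ∂_2 − rank ∂_3 = (12 − 12) − 0 = 0, and there is no ∂_3, so H_2 = 0.

H_0 ≅ Z,  H_1 ≅ Z/2Z,  H_2 = 0.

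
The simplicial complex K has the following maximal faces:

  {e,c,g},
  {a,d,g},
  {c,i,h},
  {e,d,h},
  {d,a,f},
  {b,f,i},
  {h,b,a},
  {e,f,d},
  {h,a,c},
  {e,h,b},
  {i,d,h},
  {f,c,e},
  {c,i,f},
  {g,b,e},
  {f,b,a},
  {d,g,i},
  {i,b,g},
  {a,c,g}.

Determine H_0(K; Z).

H_0 ≅ Z.

We work with the vertex ordering a < b < c < d < e < f < g < h < i. The simplices of K, each written with vertices in increasing order, are:

  0-simplices (9): a, b, c, d, e, f, g, h, i
  1-simplices (27): ab, ac, ad, af, ag, ah, be, bf, bg, bh, bi, ce, cf, cg, ch, ci, de, df, dg, dh, di, ef, eg, eh, fi, gi, hi
  2-simplices (18): abf, abh, acg, ach, adf, adg, beg, beh, bfi, bgi, cef, ceg, cfi, chi, def, deh, dgi, dhi

giving chain groups C_0 ≅ Z^9, C_1 ≅ Z^27, C_2 ≅ Z^18.

∂_1: C_1 → C_0 is given by ∂[p,q] = [q] − [p]. For instance
  ∂bf = f − b.
The resulting 9×27 matrix has rank 8, and its Smith normal form has invariant factors (1,1,1,1,1,1,1,1).

Boundary ∂_2: C_2 → C_1 sends each 2-simplex [p,q,r] to [q,r] − [p,r] + [p,q]. For instance
  ∂def = ef − df + de,
  ∂ceg = eg − cg + ce.
The resulting 27×18 matrix has rank 17, and its Smith normal form has invariant factors (1,1,1,1,1,1,1,1,1,1,1,1,1,1,1,1,1).

Now H_k = ker ∂_k / im ∂_{k+1}, so:

  H_0: rank C_0 − rank ∂_1 = 9 − 8 = 1, and the invariant factors of ∂_1 are all 1, so H_0 = Z.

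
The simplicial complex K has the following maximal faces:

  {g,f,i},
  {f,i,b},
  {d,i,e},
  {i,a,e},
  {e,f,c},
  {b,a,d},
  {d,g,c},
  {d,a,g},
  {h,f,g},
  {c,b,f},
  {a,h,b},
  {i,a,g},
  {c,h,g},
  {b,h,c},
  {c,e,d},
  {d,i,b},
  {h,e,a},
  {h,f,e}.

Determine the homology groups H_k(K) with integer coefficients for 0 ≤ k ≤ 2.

H_0 = Z,  H_1 = Z ⊕ Z/2,  H_2 = 0.

Fix the vertex order a < b < c < d < e < f < g < h < i and write every simplex with vertices in increasing order. Then dim K = 2 and the simplices of K are:

  0-simplices (9): a, b, c, d, e, f, g, h, i
  1-simplices (27): ab, ad, ae, ag, ah, ai, bc, bd, bf, bh, bi, cd, ce, cf, cg, ch, de, dg, di, ef, eh, ei, fg, fh, fi, gh, gi
  2-simplices (18): abd, abh, adg, aeh, aei, agi, bcf, bch, bdi, bfi, cde, cdg, cef, cgh, dei, efh, fgh, fgi

Hence C_0 ≅ Z^9, C_1 ≅ Z^27, C_2 ≅ Z^18.

∂_1: C_1 → C_0 maps an edge to its endpoints' difference, ∂[p,q] = q − p. For instance
  ∂ch = h − c.
The 9×27 boundary matrix has rank 8 and Smith normal form diag(1,1,1,1,1,1,1,1).

The boundary map ∂_2: C_2 → C_1 sends each 2-simplex [p,q,r] to [q,r] − [p,r] + [p,q]. For instance
  ∂bch = ch − bh + bc,
  ∂abh = bh − ah + ab.
This gives a 27×18 integer matrix of rank 18; reducing to Smith normal form yields diagonal entries (1,1,1,1,1,1,1,1,1,1,1,1,1,1,1,1,1,2).

Computing H_k = (kernel of ∂_k) / (image of ∂_{k+1}):

  H_0: rank C_0 − rank ∂_1 = 9 − 8 = 1, and the invariant factors of ∂_1 are all 1, so H_0 ≅ Z.
  H_1: rank ker ∂_1 − rank ∂_2 = (27 − 8) − 18 = 1, and ∂_2 has invariant factor 2 > 1, so H_1 ≅ Z ⊕ Z/2.
  H_2: rank ker ∂_2 − rank ∂_3 = (18 − 18) − 0 = 0, and there is no ∂_3, so H_2 ≅ 0.

As a check, the Euler characteristic is 9 − 27 + 18 = 0, which agrees with 1 − 1 + 0 = 0.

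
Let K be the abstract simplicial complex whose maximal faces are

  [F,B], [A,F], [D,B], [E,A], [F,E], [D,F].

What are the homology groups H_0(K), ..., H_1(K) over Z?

H_0 = Z,  H_1 = Z^2.

Take the total order A < B < D < E < F on the vertex set. Then K (dimension 1) consists of the simplices:

  0-simplices (5): A, B, D, E, F
  1-simplices (6): AE, AF, BD, BF, DF, EF

giving chain groups C_0 ≅ Z^5, C_1 ≅ Z^6.

The boundary map ∂_1: C_1 → C_0 sends each edge [p,q] (with p < q) to q − p. For instance
  ∂BD = D − B.
As a 5×6 matrix over Z this has rank 4, with invariant factors (1,1,1,1).

From H_k ≅ ker(∂_k) / im(∂_{k+1}) we obtain:

  H_0: rank C_0 − rank ∂_1 = 5 − 4 = 1, and the invariant factors of ∂_1 are all 1, so H_0 ≅ Z.
  H_1: rank ker ∂_1 − rank ∂_2 = (6 − 4) − 0 = 2, and there is no ∂_2, so H_1 ≅ Z^2.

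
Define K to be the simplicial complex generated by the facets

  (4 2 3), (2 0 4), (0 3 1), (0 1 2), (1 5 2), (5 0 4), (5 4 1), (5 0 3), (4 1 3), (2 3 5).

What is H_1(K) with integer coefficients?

Take the total order 0 < 1 < 2 < 3 < 4 < 5 on the vertex set. Then K (dimension 2) consists of the simplices:

  0-simplices (6): [0], [1], [2], [3], [4], [5]
  1-simplices (15): [0,1], [0,2], [0,3], [0,4], [0,5], [1,2], [1,3], [1,4], [1,5], [2,3], [2,4], [2,5], [3,4], [3,5], [4,5]
  2-simplices (10): [0,1,2], [0,1,3], [0,2,4], [0,3,5], [0,4,5], [1,2,5], [1,3,4], [1,4,5], [2,3,4], [2,3,5]

Hence C_0 ≅ Z^6, C_1 ≅ Z^15, C_2 ≅ Z^10.

Boundary ∂_1: C_1 → C_0 sends each edge [p,q] (with p < q) to q − p.
The 6×15 boundary matrix has rank 5 and Smith normal form diag(1,1,1,1,1).

The boundary map ∂_2: C_2 → C_1 sends each 2-simplex [p,q,r] to [q,r] − [p,r] + [p,q]. For instance
  ∂[0,1,2] = [1,2] − [0,2] + [0,1],
  ∂[0,4,5] = [4,5] − [0,5] + [0,4].
This gives a 15×10 integer matrix of rank 10; reducing to Smith normal form yields diagonal entries (1,1,1,1,1,1,1,1,1,2).

Now H_k = ker ∂_k / im ∂_{k+1}, so:

  H_1: rank ker ∂_1 − rank ∂_2 = (15 − 5) − 10 = 0, and ∂_2 has invariant factor 2 > 1, so H_1 ≅ Z/2.

H_1 ≅ Z/2.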